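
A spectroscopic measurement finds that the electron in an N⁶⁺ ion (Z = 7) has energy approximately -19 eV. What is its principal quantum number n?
n = 6

The exact energy levels follow E_n = -13.6057 Z² / n² eV with Z = 7.

The measured value (-19 eV) is reported to only 2 significant figures, so we must test candidate n values and see which one matches to that precision.

Candidate energies:
  n = 4:  E = -13.6057 × 7² / 4² = -41.66746 eV
  n = 5:  E = -13.6057 × 7² / 5² = -26.66717 eV
  n = 6:  E = -13.6057 × 7² / 6² = -18.51887 eV  ← matches
  n = 7:  E = -13.6057 × 7² / 7² = -13.60570 eV
  n = 8:  E = -13.6057 × 7² / 8² = -10.41686 eV

Checking against the measurement of -19 eV (2 sig figs), only n = 6 agrees:
E_6 = -18.51887 eV, which rounds to -19 eV ✓

Therefore n = 6.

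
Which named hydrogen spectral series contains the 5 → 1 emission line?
Lyman series

The spectral series in hydrogen are named based on the final (lower) energy level:
- Lyman series: n_final = 1 (ultraviolet)
- Balmer series: n_final = 2 (visible/near-UV)
- Paschen series: n_final = 3 (infrared)
- Brackett series: n_final = 4 (infrared)
- Pfund series: n_final = 5 (far infrared)

Since this transition ends at n = 1, it belongs to the Lyman series.

For reference, this 5 → 1 line has photon energy
ΔE = 13.6057 eV × (1/1² - 1/5²) = 13.0614720 eV,
corresponding to wavelength λ = hc/ΔE = 1239.84 eV·nm / 13.0614720 eV = 94.92345 nm in the ultraviolet region.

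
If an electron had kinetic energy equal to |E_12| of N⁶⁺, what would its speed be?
1.2762e+06 m/s (or 0.426% of c)

The binding energy at n = 12 for N⁶⁺ is:
E_12 = -13.6057 × 7²/12² = -4.6297174 eV
|E_12| = 4.6297174 eV

Convert to Joules:
KE = 4.6297174 eV × (1.602177 × 10⁻¹⁹ J/eV) = 7.417627e-19 J

Using KE = ½mv²:
v = √(2·KE/m_e)
v = √(2 × 7.417627e-19 J / 9.10938 × 10⁻³¹ kg)
v = 1.2762e+06 m/s

This is approximately 0.426% the speed of light.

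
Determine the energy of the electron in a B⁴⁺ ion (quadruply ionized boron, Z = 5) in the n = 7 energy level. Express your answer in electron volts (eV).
-6.941684 eV

The energy levels of a hydrogen-like atom are given by:
E_n = -13.6057 Z² / n² eV  (with Z = 5 for B⁴⁺)

For n = 7:
E_7 = -13.6057 × 5² / 7²
E_7 = -13.6057 × 25 / 49
E_7 = -6.941684 eV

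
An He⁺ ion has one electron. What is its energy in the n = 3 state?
-6.04698 eV

For hydrogen-like ions, the energy levels scale with Z²:
E_n = -13.6057 Z² / n² eV

For He⁺ (Z = 2) at n = 3:
E_3 = -13.6057 × 2² / 3²
E_3 = -13.6057 × 4 / 9
E_3 = -54.4228 / 9
E_3 = -6.04698 eV

The energy is 4 times more negative than hydrogen at the same n due to the stronger nuclear charge.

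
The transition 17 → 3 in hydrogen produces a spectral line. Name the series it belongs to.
Paschen series

The spectral series in hydrogen are named based on the final (lower) energy level:
- Lyman series: n_final = 1 (ultraviolet)
- Balmer series: n_final = 2 (visible/near-UV)
- Paschen series: n_final = 3 (infrared)
- Brackett series: n_final = 4 (infrared)
- Pfund series: n_final = 5 (far infrared)

Since this transition ends at n = 3, it belongs to the Paschen series.

For reference, this 17 → 3 line has photon energy
ΔE = 13.6057 eV × (1/3² - 1/17²) = 1.464666 eV,
corresponding to wavelength λ = hc/ΔE = 1239.84 eV·nm / 1.464666 eV = 846.50 nm in the infrared region.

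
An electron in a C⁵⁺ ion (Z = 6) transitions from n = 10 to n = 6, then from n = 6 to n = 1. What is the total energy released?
484.907 eV

The energy levels of C⁵⁺ are E_n = -13.6057 × 6² / n² eV.

First transition (10 → 6):
ΔE₁ = |E_6 - E_10|
ΔE₁ = |-13.605700000 - (-4.898052000)| = 8.707648 eV

Second transition (6 → 1):
ΔE₂ = |E_1 - E_6|
ΔE₂ = |-489.805200000 - (-13.605700000)| = 476.199500 eV

Total energy released:
E_total = ΔE₁ + ΔE₂ = 8.707648 + 476.199500 = 484.907 eV

Note: This equals the direct transition 10 → 1: 484.907 eV ✓
Energy is conserved regardless of the path taken.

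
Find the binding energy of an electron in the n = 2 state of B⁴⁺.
85.0356 eV

The ionization energy is the energy needed to remove the electron completely (n → ∞).

For a hydrogen-like ion with Z = 5, E_n = -13.6057 Z² / n² eV.

At n = 2: E_2 = -13.6057 × 5² / 2² = -85.0356250 eV
At n = ∞: E_∞ = 0 eV

Ionization energy = E_∞ - E_2 = 0 - (-85.0356250) = 85.0356250 eV
Ionization energy ≈ 85.0356 eV

This is also called the binding energy of the electron in state n = 2.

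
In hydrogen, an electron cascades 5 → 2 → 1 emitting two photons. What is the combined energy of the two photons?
13.061 eV

The energy levels of hydrogen are E_n = -13.6057 / n² eV.

First transition (5 → 2):
ΔE₁ = |E_2 - E_5|
ΔE₁ = |-3.401425000 - (-0.544228000)| = 2.857197 eV

Second transition (2 → 1):
ΔE₂ = |E_1 - E_2|
ΔE₂ = |-13.605700000 - (-3.401425000)| = 10.204275 eV

Total energy released:
E_total = ΔE₁ + ΔE₂ = 2.857197 + 10.204275 = 13.061 eV

Note: This equals the direct transition 5 → 1: 13.061 eV ✓
Energy is conserved regardless of the path taken.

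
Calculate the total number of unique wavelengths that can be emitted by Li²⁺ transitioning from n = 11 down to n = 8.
6

The electron can occupy levels n = 8, 9, ..., 11 during de-excitation — that is m = 11 - 8 + 1 = 4 distinct levels.

The number of distinct spectral lines equals the number of ways to choose 2 of these m levels (each pair gives one possible emission transition):

Number of lines = m(m-1)/2 = 4×3/2 = 6

These correspond to all possible transitions between the 4 levels:
11 → 10, 11 → 9, 11 → 8, 10 → 9, 10 → 8, 9 → 8

Each transition produces a photon with a unique energy (and thus wavelength). This count does not depend on Z.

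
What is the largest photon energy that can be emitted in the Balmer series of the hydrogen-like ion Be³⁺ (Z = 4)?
54.42 eV

The series limit corresponds to the transition from n = ∞ to n = 2.
This is the highest energy (shortest wavelength) transition in the Balmer series.

E_∞ = 0 eV
E_2 = -13.6057 × 4² / 2² = -54.42 eV

Energy at series limit:
ΔE = E_∞ - E_2 = 0 - (-54.42) = 54.42 eV

This energy equals the ionization energy from the n = 2 state of Be³⁺.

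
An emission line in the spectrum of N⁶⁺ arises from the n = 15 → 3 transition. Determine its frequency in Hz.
1.72e+16 Hz

First, find the transition energy:
E_15 = -13.6057 × 7² / 15² = -2.963019 eV
E_3 = -13.6057 × 7² / 3² = -74.075478 eV
|ΔE| = |E_3 - E_15| = 71.112459 eV

Convert to Joules: E = 71.112459 eV × (1.602177 × 10⁻¹⁹ J/eV) = 1.1393e-17 J

Using E = hf:
f = E/h = 1.1393e-17 J / (6.62607 × 10⁻³⁴ J·s)
f = 1.72e+16 Hz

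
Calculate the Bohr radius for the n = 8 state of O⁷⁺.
0.423342 nm (or 4.233418 Å)

The Bohr radius formula is:
r_n = n² a₀ / Z

where a₀ = 0.052917721 nm is the Bohr radius.

For O⁷⁺ (Z = 8) at n = 8:
r_8 = 8² × 0.052917721 nm / 8
r_8 = 64 × 0.052917721 nm / 8
r_8 = 3.3867341 nm / 8
r_8 = 0.423342 nm

The electron orbits at approximately 0.423342 nm from the nucleus.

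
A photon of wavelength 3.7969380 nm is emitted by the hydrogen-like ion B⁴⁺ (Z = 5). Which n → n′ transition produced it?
n = 5 → n = 1

First, find the photon energy from the wavelength (hc = 1239.84 eV·nm):
E = hc/λ = 1239.84 eV·nm / 3.7969380 nm = 326.53680 eV

The energy levels of B⁴⁺ satisfy E_n = -13.6057 × 5² / n² eV, so an emission n_i → n_f releases
ΔE = 13.6057 × 5² × (1/n_f² − 1/n_i²) eV.

Setting ΔE equal to the photon energy:
1/n_f² − 1/n_i² = 326.53680 / (13.6057 × 5²) = 0.96000000

Since 1/n_i² must be positive, we need 1/n_f² > 0.96000000, i.e. n_f ≤ 1. For each allowed n_f, solve n_i = (1/n_f² − 0.96000000)^(−1/2) and check whether it is a whole number:
  n_f = 1: 1/n_i² = 1.00000000 − 0.96000000 = 0.04000000 → n_i = 5.000  → integer, n_i = 5 ✓

Only n_f = 1 gives an integer upper level, n_i = 5.

The transition is from n = 5 to n = 1 (emission).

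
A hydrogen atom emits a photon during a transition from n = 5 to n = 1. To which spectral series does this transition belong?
Lyman series

The spectral series in hydrogen are named based on the final (lower) energy level:
- Lyman series: n_final = 1 (ultraviolet)
- Balmer series: n_final = 2 (visible/near-UV)
- Paschen series: n_final = 3 (infrared)
- Brackett series: n_final = 4 (infrared)
- Pfund series: n_final = 5 (far infrared)

Since this transition ends at n = 1, it belongs to the Lyman series.

For reference, this 5 → 1 line has photon energy
ΔE = 13.6057 eV × (1/1² - 1/5²) = 13.0614720 eV,
corresponding to wavelength λ = hc/ΔE = 1239.84 eV·nm / 13.0614720 eV = 94.92345 nm in the ultraviolet region.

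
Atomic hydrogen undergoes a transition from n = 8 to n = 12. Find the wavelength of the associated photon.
10497.7743 nm

First, find the transition energy using E_n = -13.6057 / n² eV:
E_8 = -13.6057 / 8² = -0.21258906250 eV
E_12 = -13.6057 / 12² = -0.09448402778 eV

Photon energy: |ΔE| = |E_12 - E_8| = 0.11810503472 eV

Convert to wavelength using E = hc/λ with hc = 1239.84 eV·nm:
λ = hc/E = 1239.84 eV·nm / 0.11810503472 eV
λ = 10497.7743 nm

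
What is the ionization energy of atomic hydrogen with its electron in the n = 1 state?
13.60570 eV

The ionization energy is the energy needed to remove the electron completely (n → ∞).

For hydrogen, E_n = -13.6057 eV / n².

At n = 1: E_1 = -13.6057 / 1² = -13.60570000 eV
At n = ∞: E_∞ = 0 eV

Ionization energy = E_∞ - E_1 = 0 - (-13.60570000) = 13.60570000 eV
Ionization energy ≈ 13.60570 eV

This is also called the binding energy of the electron in state n = 1.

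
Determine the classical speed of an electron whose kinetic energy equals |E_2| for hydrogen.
1.09385e+06 m/s (or 0.36487% of c)

The binding energy at n = 2 for hydrogen is:
E_2 = -13.6057/2² = -3.40142500 eV
|E_2| = 3.40142500 eV

Convert to Joules:
KE = 3.40142500 eV × (1.602177 × 10⁻¹⁹ J/eV) = 5.4496849e-19 J

Using KE = ½mv²:
v = √(2·KE/m_e)
v = √(2 × 5.4496849e-19 J / 9.10938 × 10⁻³¹ kg)
v = 1.09385e+06 m/s

This is approximately 0.36487% the speed of light.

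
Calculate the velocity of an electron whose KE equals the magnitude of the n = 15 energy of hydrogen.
1.4585e+05 m/s (or 0.05% of c)

The binding energy at n = 15 for hydrogen is:
E_15 = -13.6057/15² = -0.060469778 eV
|E_15| = 0.060469778 eV

Convert to Joules:
KE = 0.060469778 eV × (1.602177 × 10⁻¹⁹ J/eV) = 9.688329e-21 J

Using KE = ½mv²:
v = √(2·KE/m_e)
v = √(2 × 9.688329e-21 J / 9.10938 × 10⁻³¹ kg)
v = 1.4585e+05 m/s

This is approximately 0.05% the speed of light.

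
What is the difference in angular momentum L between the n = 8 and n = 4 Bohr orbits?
4.22e-34 J·s (or 4ℏ)

In the Bohr model, L_n = nℏ where ℏ = 1.0546e-34 J·s.

L_8 = 8ℏ = 8.4368e-34 J·s
L_4 = 4ℏ = 4.2184e-34 J·s

ΔL = L_8 - L_4 = (8 - 4)ℏ = 4ℏ
ΔL = 4 × 1.0546e-34 J·s = 4.22e-34 J·s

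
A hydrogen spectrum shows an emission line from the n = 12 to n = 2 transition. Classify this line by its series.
Balmer series

The spectral series in hydrogen are named based on the final (lower) energy level:
- Lyman series: n_final = 1 (ultraviolet)
- Balmer series: n_final = 2 (visible/near-UV)
- Paschen series: n_final = 3 (infrared)
- Brackett series: n_final = 4 (infrared)
- Pfund series: n_final = 5 (far infrared)

Since this transition ends at n = 2, it belongs to the Balmer series.

For reference, this 12 → 2 line has photon energy
ΔE = 13.6057 eV × (1/2² - 1/12²) = 3.3069409722 eV,
corresponding to wavelength λ = hc/ΔE = 1239.84 eV·nm / 3.3069409722 eV = 374.920511 nm in the visible/near-UV region.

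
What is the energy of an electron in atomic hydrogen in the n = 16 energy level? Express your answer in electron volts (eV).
-0.053 eV

The energy levels of a hydrogen-like atom are given by:
E_n = -13.6057 eV / n²

For n = 16:
E_16 = -13.6057 eV / 16²
E_16 = -13.6057 eV / 256
E_16 = -0.053 eV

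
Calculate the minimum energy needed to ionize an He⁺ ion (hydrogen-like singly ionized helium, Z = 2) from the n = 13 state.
0.3220 eV

The ionization energy is the energy needed to remove the electron completely (n → ∞).

For a hydrogen-like ion with Z = 2, E_n = -13.6057 Z² / n² eV.

At n = 13: E_13 = -13.6057 × 2² / 13² = -0.3220284 eV
At n = ∞: E_∞ = 0 eV

Ionization energy = E_∞ - E_13 = 0 - (-0.3220284) = 0.3220284 eV
Ionization energy ≈ 0.3220 eV

This is also called the binding energy of the electron in state n = 13.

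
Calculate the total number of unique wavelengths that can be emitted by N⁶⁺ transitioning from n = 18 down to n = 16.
3

The electron can occupy levels n = 16, 17, ..., 18 during de-excitation — that is m = 18 - 16 + 1 = 3 distinct levels.

The number of distinct spectral lines equals the number of ways to choose 2 of these m levels (each pair gives one possible emission transition):

Number of lines = m(m-1)/2 = 3×2/2 = 3

These correspond to all possible transitions between the 3 levels:
18 → 17, 18 → 16, 17 → 16

Each transition produces a photon with a unique energy (and thus wavelength). This count does not depend on Z.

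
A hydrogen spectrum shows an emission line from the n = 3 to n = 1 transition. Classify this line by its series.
Lyman series

The spectral series in hydrogen are named based on the final (lower) energy level:
- Lyman series: n_final = 1 (ultraviolet)
- Balmer series: n_final = 2 (visible/near-UV)
- Paschen series: n_final = 3 (infrared)
- Brackett series: n_final = 4 (infrared)
- Pfund series: n_final = 5 (far infrared)

Since this transition ends at n = 1, it belongs to the Lyman series.

For reference, this 3 → 1 line has photon energy
ΔE = 13.6057 eV × (1/1² - 1/3²) = 12.0939556 eV,
corresponding to wavelength λ = hc/ΔE = 1239.84 eV·nm / 12.0939556 eV = 102.5173 nm in the ultraviolet region.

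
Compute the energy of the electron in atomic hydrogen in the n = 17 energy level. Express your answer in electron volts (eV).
-0.04708 eV

The energy levels of a hydrogen-like atom are given by:
E_n = -13.6057 eV / n²

For n = 17:
E_17 = -13.6057 eV / 17²
E_17 = -13.6057 eV / 289
E_17 = -0.04708 eV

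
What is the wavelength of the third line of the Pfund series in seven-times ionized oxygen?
58.414432 nm

The lines of a series are numbered from the longest wavelength (smallest ΔE) outward; the third line is the transition from n = n_f + 3 to n_f.
The Pfund series has all transitions ending at n_f = 5.

For O⁷⁺ (Z = 8), the third line (γ-line) is the jump from n = 8 to n = 5:
E_8 = -13.6057 × 8² / 8² = -13.60570000 eV
E_5 = -13.6057 × 8² / 5² = -34.83059200 eV
ΔE = E_8 - E_5 = 21.22489200 eV

λ = hc/E = 1239.84 eV·nm / 21.22489200 eV
λ = 58.414432 nm

This is the γ-line of the Pfund series in O⁷⁺.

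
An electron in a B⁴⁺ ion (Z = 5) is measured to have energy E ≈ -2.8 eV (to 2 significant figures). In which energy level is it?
n = 11

The exact energy levels follow E_n = -13.6057 Z² / n² eV with Z = 5.

The measured value (-2.8 eV) is reported to only 2 significant figures, so we must test candidate n values and see which one matches to that precision.

Candidate energies:
  n = 9:  E = -13.6057 × 5² / 9² = -4.199290 eV
  n = 10:  E = -13.6057 × 5² / 10² = -3.401425 eV
  n = 11:  E = -13.6057 × 5² / 11² = -2.811095 eV  ← matches
  n = 12:  E = -13.6057 × 5² / 12² = -2.362101 eV
  n = 13:  E = -13.6057 × 5² / 13² = -2.012678 eV

Checking against the measurement of -2.8 eV (2 sig figs), only n = 11 agrees:
E_11 = -2.811095 eV, which rounds to -2.8 eV ✓

Therefore n = 11.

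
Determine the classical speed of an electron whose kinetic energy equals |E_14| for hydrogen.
1.56e+05 m/s (or 0.05% of c)

The binding energy at n = 14 for hydrogen is:
E_14 = -13.6057/14² = -0.0694168 eV
|E_14| = 0.0694168 eV

Convert to Joules:
KE = 0.0694168 eV × (1.602177 × 10⁻¹⁹ J/eV) = 1.1122e-20 J

Using KE = ½mv²:
v = √(2·KE/m_e)
v = √(2 × 1.1122e-20 J / 9.10938 × 10⁻³¹ kg)
v = 1.56e+05 m/s

This is approximately 0.05% the speed of light.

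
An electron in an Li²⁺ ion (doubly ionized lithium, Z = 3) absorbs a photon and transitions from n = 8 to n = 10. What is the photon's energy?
0.69 eV

The energy levels of a hydrogen-like atom are E_n = -13.6057 Z² eV / n².

Energy at n = 8: E_8 = -13.6057 × 3² / 8² = -1.91330 eV
Energy at n = 10: E_10 = -13.6057 × 3² / 10² = -1.22451 eV

The excitation energy is the difference:
ΔE = E_10 - E_8
ΔE = -1.22451 - (-1.91330)
ΔE = 0.69 eV

Since this is positive, energy must be absorbed (photon absorption).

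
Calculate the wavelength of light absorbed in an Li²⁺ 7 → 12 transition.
752.03354 nm

First, find the transition energy using E_n = -13.6057 Z² / n² eV:
E_7 = -13.6057 × 3² / 7² = -2.499006122 eV
E_12 = -13.6057 × 3² / 12² = -0.850356250 eV

Photon energy: |ΔE| = |E_12 - E_7| = 1.648649872 eV

Convert to wavelength using E = hc/λ with hc = 1239.84 eV·nm:
λ = hc/E = 1239.84 eV·nm / 1.648649872 eV
λ = 752.03354 nm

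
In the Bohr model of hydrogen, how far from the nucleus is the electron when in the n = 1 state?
0.05292 nm (or 0.52918 Å)

The Bohr radius formula is:
r_n = n² a₀ / Z

where a₀ = 0.05291772 nm is the Bohr radius.

For H (Z = 1) at n = 1:
r_1 = 1² × 0.05291772 nm / 1
r_1 = 1 × 0.05291772 nm / 1
r_1 = 0.052918 nm / 1
r_1 = 0.05292 nm

The electron orbits at approximately 0.05292 nm from the nucleus.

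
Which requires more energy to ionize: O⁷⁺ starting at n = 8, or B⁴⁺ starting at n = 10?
O⁷⁺ at n = 8 (E = -13.6057 eV)

Using E_n = -13.6057 Z² / n² eV:

O⁷⁺ (Z = 8) at n = 8:
E = -13.6057 × 8² / 8² = -13.6057 × 64 / 64 = -13.6057000 eV

B⁴⁺ (Z = 5) at n = 10:
E = -13.6057 × 5² / 10² = -13.6057 × 25 / 100 = -3.4014250 eV

Since -13.6057000 eV < -3.4014250 eV,
O⁷⁺ at n = 8 is more tightly bound (requires more energy to ionize).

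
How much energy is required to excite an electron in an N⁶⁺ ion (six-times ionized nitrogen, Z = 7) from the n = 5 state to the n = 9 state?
18.436563 eV

The energy levels of a hydrogen-like atom are E_n = -13.6057 Z² eV / n².

Energy at n = 5: E_5 = -13.6057 × 7² / 5² = -26.667172000 eV
Energy at n = 9: E_9 = -13.6057 × 7² / 9² = -8.230608642 eV

The excitation energy is the difference:
ΔE = E_9 - E_5
ΔE = -8.230608642 - (-26.667172000)
ΔE = 18.436563 eV

Since this is positive, energy must be absorbed (photon absorption).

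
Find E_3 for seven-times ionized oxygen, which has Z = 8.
-96.75 eV

For hydrogen-like ions, the energy levels scale with Z²:
E_n = -13.6057 Z² / n² eV

For O⁷⁺ (Z = 8) at n = 3:
E_3 = -13.6057 × 8² / 3²
E_3 = -13.6057 × 64 / 9
E_3 = -870.7648 / 9
E_3 = -96.75 eV

The energy is 64 times more negative than hydrogen at the same n due to the stronger nuclear charge.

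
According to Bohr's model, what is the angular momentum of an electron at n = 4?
4.2183e-34 J·s (or 4ℏ)

In the Bohr model, angular momentum is quantized:
L = nℏ

where ℏ = h/(2π) = 1.054572e-34 J·s

For n = 4:
L = 4 × 1.054572e-34 J·s
L = 4.2183e-34 J·s

This can also be written as L = 4ℏ.
The angular momentum is an integer multiple of the reduced Planck constant.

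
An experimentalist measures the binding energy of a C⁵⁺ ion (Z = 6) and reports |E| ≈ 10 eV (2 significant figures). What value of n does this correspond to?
n = 7

The exact energy levels follow E_n = -13.6057 Z² / n² eV with Z = 6.

The measured value (-10 eV) is reported to only 2 significant figures, so we must test candidate n values and see which one matches to that precision.

Candidate energies:
  n = 5:  E = -13.6057 × 6² / 5² = -19.59221 eV
  n = 6:  E = -13.6057 × 6² / 6² = -13.60570 eV
  n = 7:  E = -13.6057 × 6² / 7² = -9.99602 eV  ← matches
  n = 8:  E = -13.6057 × 6² / 8² = -7.65321 eV
  n = 9:  E = -13.6057 × 6² / 9² = -6.04698 eV

Checking against the measurement of -10 eV (2 sig figs), only n = 7 agrees:
E_7 = -9.99602 eV, which rounds to -10 eV ✓

Therefore n = 7.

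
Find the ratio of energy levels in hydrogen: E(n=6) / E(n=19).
10.028

Using E_n = -13.6057 Z² / n² eV with Z = 1:

E_6 = -13.6057 / 6² = -13.6057 / 36 = -0.377936111 eV
E_19 = -13.6057 / 19² = -13.6057 / 361 = -0.037688920 eV

The ratio is:
E_6/E_19 = (-0.377936111) / (-0.037688920)
E_6/E_19 = (-13.6057/36) / (-13.6057/361)
E_6/E_19 = 361/36
E_6/E_19 = 10.028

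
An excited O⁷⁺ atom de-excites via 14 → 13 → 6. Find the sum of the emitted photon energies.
19.745234 eV

The energy levels of O⁷⁺ are E_n = -13.6057 × 8² / n² eV.

First transition (14 → 13):
ΔE₁ = |E_13 - E_14|
ΔE₁ = |-5.152454437870 - (-4.442677551020)| = 0.709776887 eV

Second transition (13 → 6):
ΔE₂ = |E_6 - E_13|
ΔE₂ = |-24.187911111111 - (-5.152454437870)| = 19.035456673 eV

Total energy released:
E_total = ΔE₁ + ΔE₂ = 0.709776887 + 19.035456673 = 19.745234 eV

Note: This equals the direct transition 14 → 6: 19.745234 eV ✓
Energy is conserved regardless of the path taken.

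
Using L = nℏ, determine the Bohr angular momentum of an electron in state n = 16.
1.68731e-33 J·s (or 16ℏ)

In the Bohr model, angular momentum is quantized:
L = nℏ

where ℏ = h/(2π) = 1.0545718e-34 J·s

For n = 16:
L = 16 × 1.0545718e-34 J·s
L = 1.68731e-33 J·s

This can also be written as L = 16ℏ.
The angular momentum is an integer multiple of the reduced Planck constant.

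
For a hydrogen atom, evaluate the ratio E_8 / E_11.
1.890625

Using E_n = -13.6057 Z² / n² eV with Z = 1:

E_8 = -13.6057 / 8² = -13.6057 / 64 = -0.212589063 eV
E_11 = -13.6057 / 11² = -13.6057 / 121 = -0.112443802 eV

The ratio is:
E_8/E_11 = (-0.212589063) / (-0.112443802)
E_8/E_11 = (-13.6057/64) / (-13.6057/121)
E_8/E_11 = 121/64
E_8/E_11 = 1.890625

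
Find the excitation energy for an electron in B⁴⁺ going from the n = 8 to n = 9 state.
1.11544 eV

The energy levels of a hydrogen-like atom are E_n = -13.6057 Z² eV / n².

Energy at n = 8: E_8 = -13.6057 × 5² / 8² = -5.31472656 eV
Energy at n = 9: E_9 = -13.6057 × 5² / 9² = -4.19929012 eV

The excitation energy is the difference:
ΔE = E_9 - E_8
ΔE = -4.19929012 - (-5.31472656)
ΔE = 1.11544 eV

Since this is positive, energy must be absorbed (photon absorption).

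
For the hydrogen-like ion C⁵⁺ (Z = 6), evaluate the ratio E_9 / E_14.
2.4198

Using E_n = -13.6057 Z² / n² eV with Z = 6:

E_9 = -13.6057 × 6² / 9² = -489.8052 / 81 = -6.0469777778 eV
E_14 = -13.6057 × 6² / 14² = -489.8052 / 196 = -2.4990061224 eV

The ratio is:
E_9/E_14 = (-6.0469777778) / (-2.4990061224)
E_9/E_14 = (-489.8052/81) / (-489.8052/196)
E_9/E_14 = 196/81
E_9/E_14 = 2.4198
(Note: the Z² factors cancel in the ratio.)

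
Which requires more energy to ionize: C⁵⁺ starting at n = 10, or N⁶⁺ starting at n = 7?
N⁶⁺ at n = 7 (E = -13.6057 eV)

Using E_n = -13.6057 Z² / n² eV:

C⁵⁺ (Z = 6) at n = 10:
E = -13.6057 × 6² / 10² = -13.6057 × 36 / 100 = -4.8980520 eV

N⁶⁺ (Z = 7) at n = 7:
E = -13.6057 × 7² / 7² = -13.6057 × 49 / 49 = -13.6057000 eV

Since -13.6057000 eV < -4.8980520 eV,
N⁶⁺ at n = 7 is more tightly bound (requires more energy to ionize).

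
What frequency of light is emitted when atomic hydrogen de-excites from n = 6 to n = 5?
4.0209e+13 Hz

First, find the transition energy:
E_6 = -13.6057 / 6² = -0.37793611 eV
E_5 = -13.6057 / 5² = -0.54422800 eV
|ΔE| = |E_5 - E_6| = 0.16629189 eV

Convert to Joules: E = 0.16629189 eV × (1.602177 × 10⁻¹⁹ J/eV) = 2.664290e-20 J

Using E = hf:
f = E/h = 2.664290e-20 J / (6.62607 × 10⁻³⁴ J·s)
f = 4.0209e+13 Hz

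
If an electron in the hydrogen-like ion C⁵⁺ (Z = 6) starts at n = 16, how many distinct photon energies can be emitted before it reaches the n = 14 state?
3

The electron can occupy levels n = 14, 15, ..., 16 during de-excitation — that is m = 16 - 14 + 1 = 3 distinct levels.

The number of distinct spectral lines equals the number of ways to choose 2 of these m levels (each pair gives one possible emission transition):

Number of lines = m(m-1)/2 = 3×2/2 = 3

These correspond to all possible transitions between the 3 levels:
16 → 15, 16 → 14, 15 → 14

Each transition produces a photon with a unique energy (and thus wavelength). This count does not depend on Z.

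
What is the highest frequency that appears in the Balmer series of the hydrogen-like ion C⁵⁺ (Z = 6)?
2.96e+16 Hz

The series limit corresponds to the transition from n = ∞ to n = 2.
This is the highest energy (shortest wavelength) transition in the Balmer series.

E_∞ = 0 eV
E_2 = -13.6057 × 6² / 2² = -122.45130000 eV

Energy at series limit:
ΔE = E_∞ - E_2 = 0 - (-122.45130000) = 122.45130000 eV
E = 122.45130000 eV × (1.602177 × 10⁻¹⁹ J/eV) = 1.9619e-17 J
f = E/h = 1.9619e-17 J / (6.62607 × 10⁻³⁴ J·s) = 2.96e+16 Hz

This energy equals the ionization energy from the n = 2 state of C⁵⁺.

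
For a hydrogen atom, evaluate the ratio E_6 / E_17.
8.0278

Using E_n = -13.6057 Z² / n² eV with Z = 1:

E_6 = -13.6057 / 6² = -13.6057 / 36 = -0.3779361111 eV
E_17 = -13.6057 / 17² = -13.6057 / 289 = -0.0470785467 eV

The ratio is:
E_6/E_17 = (-0.3779361111) / (-0.0470785467)
E_6/E_17 = (-13.6057/36) / (-13.6057/289)
E_6/E_17 = 289/36
E_6/E_17 = 8.0278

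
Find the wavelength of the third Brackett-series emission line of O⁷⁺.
33.83 nm

The lines of a series are numbered from the longest wavelength (smallest ΔE) outward; the third line is the transition from n = n_f + 3 to n_f.
The Brackett series has all transitions ending at n_f = 4.

For O⁷⁺ (Z = 8), the third line (γ-line) is the jump from n = 7 to n = 4:
E_7 = -13.6057 × 8² / 7² = -17.7707 eV
E_4 = -13.6057 × 8² / 4² = -54.4228 eV
ΔE = E_7 - E_4 = 36.6521 eV

λ = hc/E = 1239.84 eV·nm / 36.6521 eV
λ = 33.83 nm

This is the γ-line of the Brackett series in O⁷⁺.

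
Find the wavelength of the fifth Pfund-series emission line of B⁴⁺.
121.5020 nm

The lines of a series are numbered from the longest wavelength (smallest ΔE) outward; the fifth line is the transition from n = n_f + 5 to n_f.
The Pfund series has all transitions ending at n_f = 5.

For B⁴⁺ (Z = 5), the fifth line (ε-line) is the jump from n = 10 to n = 5:
E_10 = -13.6057 × 5² / 10² = -3.4014250 eV
E_5 = -13.6057 × 5² / 5² = -13.6057000 eV
ΔE = E_10 - E_5 = 10.2042750 eV

λ = hc/E = 1239.84 eV·nm / 10.2042750 eV
λ = 121.5020 nm

This is the ε-line of the Pfund series in B⁴⁺.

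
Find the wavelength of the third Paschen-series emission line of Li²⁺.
121.50 nm

The lines of a series are numbered from the longest wavelength (smallest ΔE) outward; the third line is the transition from n = n_f + 3 to n_f.
The Paschen series has all transitions ending at n_f = 3.

For Li²⁺ (Z = 3), the third line (γ-line) is the jump from n = 6 to n = 3:
E_6 = -13.6057 × 3² / 6² = -3.40143 eV
E_3 = -13.6057 × 3² / 3² = -13.60570 eV
ΔE = E_6 - E_3 = 10.20427 eV

λ = hc/E = 1239.84 eV·nm / 10.20427 eV
λ = 121.50 nm

This is the γ-line of the Paschen series in Li²⁺.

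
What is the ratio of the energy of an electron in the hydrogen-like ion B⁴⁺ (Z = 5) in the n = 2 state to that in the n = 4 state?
4.000

Using E_n = -13.6057 Z² / n² eV with Z = 5:

E_2 = -13.6057 × 5² / 2² = -340.1425 / 4 = -85.035625000 eV
E_4 = -13.6057 × 5² / 4² = -340.1425 / 16 = -21.258906250 eV

The ratio is:
E_2/E_4 = (-85.035625000) / (-21.258906250)
E_2/E_4 = (-340.1425/4) / (-340.1425/16)
E_2/E_4 = 16/4
E_2/E_4 = 4.000
(Note: the Z² factors cancel in the ratio.)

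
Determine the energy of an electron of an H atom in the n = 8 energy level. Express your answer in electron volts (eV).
-0.21259 eV

The energy levels of a hydrogen-like atom are given by:
E_n = -13.6057 eV / n²

For n = 8:
E_8 = -13.6057 eV / 8²
E_8 = -13.6057 eV / 64
E_8 = -0.21259 eV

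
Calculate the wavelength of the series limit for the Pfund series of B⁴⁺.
91.1265 nm

The series limit corresponds to the transition from n = ∞ to n = 5.
This is the highest energy (shortest wavelength) transition in the Pfund series.

E_∞ = 0 eV
E_5 = -13.6057 × 5² / 5² = -13.605700 eV

Energy at series limit:
ΔE = E_∞ - E_5 = 0 - (-13.605700) = 13.605700 eV
λ = hc/E = 1239.84 eV·nm / 13.605700 eV = 91.1265 nm

This energy equals the ionization energy from the n = 5 state of B⁴⁺.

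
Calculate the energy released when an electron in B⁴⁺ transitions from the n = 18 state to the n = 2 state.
83.98580 eV

The energy levels are E_n = -13.6057 Z² eV / n².

Energy at n = 18: E_18 = -13.6057 × 5² / 18² = -1.04982253 eV
Energy at n = 2: E_2 = -13.6057 × 5² / 2² = -85.03562500 eV

For emission (electron falling to lower state), the photon energy is:
E_photon = E_18 - E_2 = |-1.04982253 - (-85.03562500)|
E_photon = 83.98580 eV

This energy is carried away by the emitted photon.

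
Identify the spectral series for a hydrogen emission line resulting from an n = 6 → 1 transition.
Lyman series

The spectral series in hydrogen are named based on the final (lower) energy level:
- Lyman series: n_final = 1 (ultraviolet)
- Balmer series: n_final = 2 (visible/near-UV)
- Paschen series: n_final = 3 (infrared)
- Brackett series: n_final = 4 (infrared)
- Pfund series: n_final = 5 (far infrared)

Since this transition ends at n = 1, it belongs to the Lyman series.

For reference, this 6 → 1 line has photon energy
ΔE = 13.6057 eV × (1/1² - 1/6²) = 13.227764 eV,
corresponding to wavelength λ = hc/ΔE = 1239.84 eV·nm / 13.227764 eV = 93.7301 nm in the ultraviolet region.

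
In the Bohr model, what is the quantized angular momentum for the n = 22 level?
2.32e-33 J·s (or 22ℏ)

In the Bohr model, angular momentum is quantized:
L = nℏ

where ℏ = h/(2π) = 1.0546e-34 J·s

For n = 22:
L = 22 × 1.0546e-34 J·s
L = 2.32e-33 J·s

This can also be written as L = 22ℏ.
The angular momentum is an integer multiple of the reduced Planck constant.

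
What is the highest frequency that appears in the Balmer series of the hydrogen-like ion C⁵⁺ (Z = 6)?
2.96086e+16 Hz

The series limit corresponds to the transition from n = ∞ to n = 2.
This is the highest energy (shortest wavelength) transition in the Balmer series.

E_∞ = 0 eV
E_2 = -13.6057 × 6² / 2² = -122.451300 eV

Energy at series limit:
ΔE = E_∞ - E_2 = 0 - (-122.451300) = 122.451300 eV
E = 122.451300 eV × (1.602177 × 10⁻¹⁹ J/eV) = 1.9618866e-17 J
f = E/h = 1.9618866e-17 J / (6.62607 × 10⁻³⁴ J·s) = 2.96086e+16 Hz

This energy equals the ionization energy from the n = 2 state of C⁵⁺.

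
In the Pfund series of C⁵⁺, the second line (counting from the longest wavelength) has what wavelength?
129.20136 nm

The lines of a series are numbered from the longest wavelength (smallest ΔE) outward; the second line is the transition from n = n_f + 2 to n_f.
The Pfund series has all transitions ending at n_f = 5.

For C⁵⁺ (Z = 6), the second line (β-line) is the jump from n = 7 to n = 5:
E_7 = -13.6057 × 6² / 7² = -9.996024490 eV
E_5 = -13.6057 × 6² / 5² = -19.592208000 eV
ΔE = E_7 - E_5 = 9.596183510 eV

λ = hc/E = 1239.84 eV·nm / 9.596183510 eV
λ = 129.20136 nm

This is the β-line of the Pfund series in C⁵⁺.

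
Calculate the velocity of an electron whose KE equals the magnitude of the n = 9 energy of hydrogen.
2.431e+05 m/s (or 0.081% of c)

The binding energy at n = 9 for hydrogen is:
E_9 = -13.6057/9² = -0.1679716 eV
|E_9| = 0.1679716 eV

Convert to Joules:
KE = 0.1679716 eV × (1.602177 × 10⁻¹⁹ J/eV) = 2.69120e-20 J

Using KE = ½mv²:
v = √(2·KE/m_e)
v = √(2 × 2.69120e-20 J / 9.10938 × 10⁻³¹ kg)
v = 2.431e+05 m/s

This is approximately 0.081% the speed of light.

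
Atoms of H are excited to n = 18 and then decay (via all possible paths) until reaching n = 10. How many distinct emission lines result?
36

The electron can occupy levels n = 10, 11, ..., 18 during de-excitation — that is m = 18 - 10 + 1 = 9 distinct levels.

The number of distinct spectral lines equals the number of ways to choose 2 of these m levels (each pair gives one possible emission transition):

Number of lines = m(m-1)/2 = 9×8/2 = 36

These correspond to all possible transitions between the 9 levels:
18 → 17, 18 → 16, 18 → 15, 18 → 14, 18 → 13, 18 → 12, 18 → 11, 18 → 10...

Each transition produces a photon with a unique energy (and thus wavelength). This count does not depend on Z.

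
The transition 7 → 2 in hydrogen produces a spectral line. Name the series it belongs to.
Balmer series

The spectral series in hydrogen are named based on the final (lower) energy level:
- Lyman series: n_final = 1 (ultraviolet)
- Balmer series: n_final = 2 (visible/near-UV)
- Paschen series: n_final = 3 (infrared)
- Brackett series: n_final = 4 (infrared)
- Pfund series: n_final = 5 (far infrared)

Since this transition ends at n = 2, it belongs to the Balmer series.

For reference, this 7 → 2 line has photon energy
ΔE = 13.6057 eV × (1/2² - 1/7²) = 3.12375765 eV,
corresponding to wavelength λ = hc/ΔE = 1239.84 eV·nm / 3.12375765 eV = 396.9066 nm in the visible/near-UV region.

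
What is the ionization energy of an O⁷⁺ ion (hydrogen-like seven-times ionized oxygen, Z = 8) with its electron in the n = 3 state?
96.75 eV

The ionization energy is the energy needed to remove the electron completely (n → ∞).

For a hydrogen-like ion with Z = 8, E_n = -13.6057 Z² / n² eV.

At n = 3: E_3 = -13.6057 × 8² / 3² = -96.75164 eV
At n = ∞: E_∞ = 0 eV

Ionization energy = E_∞ - E_3 = 0 - (-96.75164) = 96.75164 eV
Ionization energy ≈ 96.75 eV

This is also called the binding energy of the electron in state n = 3.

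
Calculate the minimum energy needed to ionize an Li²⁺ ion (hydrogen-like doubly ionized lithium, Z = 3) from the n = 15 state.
0.54423 eV

The ionization energy is the energy needed to remove the electron completely (n → ∞).

For a hydrogen-like ion with Z = 3, E_n = -13.6057 Z² / n² eV.

At n = 15: E_15 = -13.6057 × 3² / 15² = -0.54422800 eV
At n = ∞: E_∞ = 0 eV

Ionization energy = E_∞ - E_15 = 0 - (-0.54422800) = 0.54422800 eV
Ionization energy ≈ 0.54423 eV

This is also called the binding energy of the electron in state n = 15.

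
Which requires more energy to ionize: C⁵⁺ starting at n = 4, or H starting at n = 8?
C⁵⁺ at n = 4 (E = -30.613 eV)

Using E_n = -13.6057 Z² / n² eV:

C⁵⁺ (Z = 6) at n = 4:
E = -13.6057 × 6² / 4² = -13.6057 × 36 / 16 = -30.612825 eV

H (Z = 1) at n = 8:
E = -13.6057 × 1² / 8² = -13.6057 × 1 / 64 = -0.212589 eV

Since -30.612825 eV < -0.212589 eV,
C⁵⁺ at n = 4 is more tightly bound (requires more energy to ionize).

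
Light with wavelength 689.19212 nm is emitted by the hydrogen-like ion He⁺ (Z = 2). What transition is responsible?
n = 12 → n = 5

First, find the photon energy from the wavelength (hc = 1239.84 eV·nm):
E = hc/λ = 1239.84 eV·nm / 689.19212 nm = 1.7989759 eV

The energy levels of He⁺ satisfy E_n = -13.6057 × 2² / n² eV, so an emission n_i → n_f releases
ΔE = 13.6057 × 2² × (1/n_f² − 1/n_i²) eV.

Setting ΔE equal to the photon energy:
1/n_f² − 1/n_i² = 1.7989759 / (13.6057 × 2²) = 0.033055556

Since 1/n_i² must be positive, we need 1/n_f² > 0.033055556, i.e. n_f ≤ 5. For each allowed n_f, solve n_i = (1/n_f² − 0.033055556)^(−1/2) and check whether it is a whole number:
  n_f = 1: 1/n_i² = 1.000000000 − 0.033055556 = 0.966944444 → n_i = 1.017  (not an integer) ✗
  n_f = 2: 1/n_i² = 0.250000000 − 0.033055556 = 0.216944444 → n_i = 2.147  (not an integer) ✗
  n_f = 3: 1/n_i² = 0.111111111 − 0.033055556 = 0.078055555 → n_i = 3.579  (not an integer) ✗
  n_f = 4: 1/n_i² = 0.062500000 − 0.033055556 = 0.029444444 → n_i = 5.828  (not an integer) ✗
  n_f = 5: 1/n_i² = 0.040000000 − 0.033055556 = 0.006944444 → n_i = 12.000  → integer, n_i = 12 ✓

Only n_f = 5 gives an integer upper level, n_i = 12.

The transition is from n = 12 to n = 5 (emission).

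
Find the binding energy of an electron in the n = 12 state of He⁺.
0.377936 eV

The ionization energy is the energy needed to remove the electron completely (n → ∞).

For a hydrogen-like ion with Z = 2, E_n = -13.6057 Z² / n² eV.

At n = 12: E_12 = -13.6057 × 2² / 12² = -0.377936111 eV
At n = ∞: E_∞ = 0 eV

Ionization energy = E_∞ - E_12 = 0 - (-0.377936111) = 0.377936111 eV
Ionization energy ≈ 0.377936 eV

This is also called the binding energy of the electron in state n = 12.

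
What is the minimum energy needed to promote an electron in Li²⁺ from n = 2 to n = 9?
29.10108 eV

The energy levels of a hydrogen-like atom are E_n = -13.6057 Z² eV / n².

Energy at n = 2: E_2 = -13.6057 × 3² / 2² = -30.61282500 eV
Energy at n = 9: E_9 = -13.6057 × 3² / 9² = -1.51174444 eV

The excitation energy is the difference:
ΔE = E_9 - E_2
ΔE = -1.51174444 - (-30.61282500)
ΔE = 29.10108 eV

Since this is positive, energy must be absorbed (photon absorption).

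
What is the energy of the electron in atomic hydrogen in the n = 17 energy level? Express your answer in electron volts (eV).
-0.047 eV

The energy levels of a hydrogen-like atom are given by:
E_n = -13.6057 eV / n²

For n = 17:
E_17 = -13.6057 eV / 17²
E_17 = -13.6057 eV / 289
E_17 = -0.047 eV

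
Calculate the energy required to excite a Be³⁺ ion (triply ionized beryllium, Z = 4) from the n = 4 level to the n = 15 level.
12.63818 eV

The energy levels of a hydrogen-like atom are E_n = -13.6057 Z² eV / n².

Energy at n = 4: E_4 = -13.6057 × 4² / 4² = -13.60570000 eV
Energy at n = 15: E_15 = -13.6057 × 4² / 15² = -0.96751644 eV

The excitation energy is the difference:
ΔE = E_15 - E_4
ΔE = -0.96751644 - (-13.60570000)
ΔE = 12.63818 eV

Since this is positive, energy must be absorbed (photon absorption).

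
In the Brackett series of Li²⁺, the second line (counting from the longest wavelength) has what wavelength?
291.604842 nm

The lines of a series are numbered from the longest wavelength (smallest ΔE) outward; the second line is the transition from n = n_f + 2 to n_f.
The Brackett series has all transitions ending at n_f = 4.

For Li²⁺ (Z = 3), the second line (β-line) is the jump from n = 6 to n = 4:
E_6 = -13.6057 × 3² / 6² = -3.4014250000 eV
E_4 = -13.6057 × 3² / 4² = -7.6532062500 eV
ΔE = E_6 - E_4 = 4.2517812500 eV

λ = hc/E = 1239.84 eV·nm / 4.2517812500 eV
λ = 291.604842 nm

This is the β-line of the Brackett series in Li²⁺.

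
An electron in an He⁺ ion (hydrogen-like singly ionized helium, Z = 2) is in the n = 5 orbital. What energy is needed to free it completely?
2.17691 eV

The ionization energy is the energy needed to remove the electron completely (n → ∞).

For a hydrogen-like ion with Z = 2, E_n = -13.6057 Z² / n² eV.

At n = 5: E_5 = -13.6057 × 2² / 5² = -2.17691200 eV
At n = ∞: E_∞ = 0 eV

Ionization energy = E_∞ - E_5 = 0 - (-2.17691200) = 2.17691200 eV
Ionization energy ≈ 2.17691 eV

This is also called the binding energy of the electron in state n = 5.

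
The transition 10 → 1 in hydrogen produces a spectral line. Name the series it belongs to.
Lyman series

The spectral series in hydrogen are named based on the final (lower) energy level:
- Lyman series: n_final = 1 (ultraviolet)
- Balmer series: n_final = 2 (visible/near-UV)
- Paschen series: n_final = 3 (infrared)
- Brackett series: n_final = 4 (infrared)
- Pfund series: n_final = 5 (far infrared)

Since this transition ends at n = 1, it belongs to the Lyman series.

For reference, this 10 → 1 line has photon energy
ΔE = 13.6057 eV × (1/1² - 1/10²) = 13.4696430 eV,
corresponding to wavelength λ = hc/ΔE = 1239.84 eV·nm / 13.4696430 eV = 92.04698 nm in the ultraviolet region.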